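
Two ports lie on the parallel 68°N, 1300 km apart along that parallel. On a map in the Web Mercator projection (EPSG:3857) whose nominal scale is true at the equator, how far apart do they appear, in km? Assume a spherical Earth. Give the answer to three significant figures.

3470 km

The Mercator projection is conformal; its linear scale factor is the same in every direction and equals sec φ = 1/cos φ.
Along the parallel, k = sec 68° = 1/0.3746 = 2.669.
Map distance = 1300 × 2.669 ≈ 3470 km.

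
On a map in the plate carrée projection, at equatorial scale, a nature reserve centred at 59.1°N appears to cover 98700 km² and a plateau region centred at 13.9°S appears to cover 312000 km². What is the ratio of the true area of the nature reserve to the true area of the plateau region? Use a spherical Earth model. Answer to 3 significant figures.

0.167

Plate carrée has h = 1 and k = sec φ, giving areal scale sec φ; true area = (apparent area) · cos φ.
True area of nature reserve: 98700 × cos(59.1°) = 98700 × 0.5135 = 50690 km².
True area of plateau region: 312000 × cos(13.9°) = 312000 × 0.9707 = 302900 km².
Ratio = 50690 / 302900 ≈ 0.167.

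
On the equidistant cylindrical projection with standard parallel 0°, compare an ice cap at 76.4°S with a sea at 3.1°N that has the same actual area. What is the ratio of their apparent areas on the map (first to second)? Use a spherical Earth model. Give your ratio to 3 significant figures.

In the plate carrée (x = Rλ, y = Rφ), meridians are true-scale (h = 1) and parallels are stretched by k = sec φ.
Areal scale at 76.4°: h·k = 1.000 × 4.253 = 4.253.
Areal scale at 3.1°: h·k = 1.000 × 1.001 = 1.001.
Ratio = 4.253/1.001 ≈ 4.25.

4.25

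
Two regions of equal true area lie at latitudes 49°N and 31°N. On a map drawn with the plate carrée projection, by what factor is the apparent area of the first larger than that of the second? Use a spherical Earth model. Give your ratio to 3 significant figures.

For the equirectangular projection with φ₀ = 0 (plate carrée), h = 1 along meridians and k = sec φ along parallels.
Areal scale at 49°: h·k = 1.000 × 1.524 = 1.524.
Areal scale at 31°: h·k = 1.000 × 1.167 = 1.167.
Ratio = 1.524/1.167 ≈ 1.31.

1.31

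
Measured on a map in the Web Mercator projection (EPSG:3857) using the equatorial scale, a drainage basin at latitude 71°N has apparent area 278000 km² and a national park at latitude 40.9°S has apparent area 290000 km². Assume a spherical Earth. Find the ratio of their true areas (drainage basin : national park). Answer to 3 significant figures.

On Mercator the areal scale is sec²φ, so true area = apparent × cos²φ.
True area of drainage basin: 278000 × cos²(71°) = 278000 × 0.1060 = 29470 km².
True area of national park: 290000 × cos²(40.9°) = 290000 × 0.5713 = 165700 km².
Ratio = 29470 / 165700 ≈ 0.178.

0.178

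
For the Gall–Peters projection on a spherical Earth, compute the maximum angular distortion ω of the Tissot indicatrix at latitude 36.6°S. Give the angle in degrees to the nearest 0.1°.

The Gall–Peters projection is cylindrical equal-area with φ₀ = 45°. For cylindrical equal-area with standard parallel φ₀, h = cos φ / cos φ₀ and k = cos φ₀ / cos φ, so h·k = 1.
At 36.6°: h = 1.135, k = 0.8808; principal scales a = 1.135, b = 0.8808.
sin(ω/2) = (a − b)/(a + b) = 0.2546/2.016 = 0.1263, so ω = 2 arcsin(0.1263) ≈ 14.5°.

14.5°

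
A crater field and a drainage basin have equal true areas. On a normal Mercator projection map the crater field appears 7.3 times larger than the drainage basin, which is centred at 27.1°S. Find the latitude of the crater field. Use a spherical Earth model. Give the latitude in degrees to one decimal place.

70.8°

On Mercator, (apparent₁)/(apparent₂) = sec²φ₁ / sec²φ₂ when true areas are equal.
cos²φ₂ / cos²φ₁ = 7.3  ⇒  cos φ₁ = cos 27.1° / √7.3 = 0.8902/2.702 = 0.3295.
φ₁ = arccos(0.3295) ≈ 70.8°.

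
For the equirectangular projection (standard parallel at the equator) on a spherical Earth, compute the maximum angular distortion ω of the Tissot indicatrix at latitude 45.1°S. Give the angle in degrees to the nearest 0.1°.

Plate carrée maps x = Rλ, y = Rφ. The meridian scale is h = 1 and the parallel scale is k = 1/cos φ = sec φ.
At 45.1°: h = 1.000, k = 1.417; principal scales a = 1.417, b = 1.000.
sin(ω/2) = (a − b)/(a + b) = 0.4167/2.417 = 0.1724, so ω = 2 arcsin(0.1724) ≈ 19.9°.

19.9°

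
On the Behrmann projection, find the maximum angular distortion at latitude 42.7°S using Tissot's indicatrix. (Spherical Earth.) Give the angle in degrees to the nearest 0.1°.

Behrmann is a cylindrical equal-area projection with standard parallels at ±30°. Cylindrical equal-area (φ₀ = 30°): h = cos φ / cos 30° along meridians, k = cos 30° / cos φ along parallels; h·k = 1.
At 42.7°: h = 0.8486, k = 1.178; principal scales a = 1.178, b = 0.8486.
sin(ω/2) = (a − b)/(a + b) = 0.3298/2.027 = 0.1627, so ω = 2 arcsin(0.1627) ≈ 18.7°.

18.7°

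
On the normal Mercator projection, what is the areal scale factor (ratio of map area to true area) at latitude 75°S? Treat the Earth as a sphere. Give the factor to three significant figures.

For Mercator, h = k = sec φ (a conformal cylindrical projection has a single point scale, 1/cos φ).
Areal scale = k² = sec²φ = 1/cos²(75°) = 1/0.2588² = 14.93.

14.9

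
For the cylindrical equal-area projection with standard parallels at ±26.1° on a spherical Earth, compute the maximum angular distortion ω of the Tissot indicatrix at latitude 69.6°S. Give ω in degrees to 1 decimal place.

95.1°

Cylindrical equal-area (φ₀ = 26.1°): h = cos φ / cos 26.1° along meridians, k = cos 26.1° / cos φ along parallels; h·k = 1.
At 69.6°: h = 0.3882, k = 2.576; principal scales a = 2.576, b = 0.3882.
sin(ω/2) = (a − b)/(a + b) = 2.188/2.964 = 0.7381, so ω = 2 arcsin(0.7381) ≈ 95.1°.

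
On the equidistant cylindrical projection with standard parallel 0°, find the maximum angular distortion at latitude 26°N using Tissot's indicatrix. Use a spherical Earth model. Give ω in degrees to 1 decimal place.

6.1°

Plate carrée maps x = Rλ, y = Rφ. The meridian scale is h = 1 and the parallel scale is k = 1/cos φ = sec φ.
At 26°: h = 1.000, k = 1.113; principal scales a = 1.113, b = 1.000.
sin(ω/2) = (a − b)/(a + b) = 0.1126/2.113 = 0.05330, so ω = 2 arcsin(0.05330) ≈ 6.1°.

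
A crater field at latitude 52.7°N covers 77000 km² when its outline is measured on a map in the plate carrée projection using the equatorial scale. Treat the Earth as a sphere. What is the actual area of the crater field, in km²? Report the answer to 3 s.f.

For the equirectangular projection with φ₀ = 0 (plate carrée), h = 1 along meridians and k = sec φ along parallels.
Areal scale = h·k = 1 × sec φ; at 52.7°, h = 1.000, k = 1.650, so h·k = 1.650.
True area = apparent / (areal scale) = 77000 / 1.650 ≈ 46700 km².

46700 km²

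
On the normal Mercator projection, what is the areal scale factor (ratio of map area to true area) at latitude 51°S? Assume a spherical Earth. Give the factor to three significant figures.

2.52

The Mercator projection is conformal; its linear scale factor is the same in every direction and equals sec φ = 1/cos φ.
Areal scale = k² = sec²φ = 1/cos²(51°) = 1/0.6293² = 2.525.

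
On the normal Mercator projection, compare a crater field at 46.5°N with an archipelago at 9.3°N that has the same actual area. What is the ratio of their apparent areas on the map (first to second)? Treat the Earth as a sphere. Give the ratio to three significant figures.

Mercator is conformal with k = sec φ, so areal scale = k² = sec²φ.
At 46.5°: sec²(46.5°) = 1/0.6884² = 2.110.
At 9.3°: sec²(9.3°) = 1/0.9869² = 1.027.
Ratio = 2.110/1.027 = cos²(9.3°)/cos²(46.5°) ≈ 2.06.

2.06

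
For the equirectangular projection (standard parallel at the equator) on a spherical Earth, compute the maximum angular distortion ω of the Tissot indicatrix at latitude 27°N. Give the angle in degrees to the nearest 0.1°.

In the plate carrée (x = Rλ, y = Rφ), meridians are true-scale (h = 1) and parallels are stretched by k = sec φ.
At 27°: h = 1.000, k = 1.122; principal scales a = 1.122, b = 1.000.
sin(ω/2) = (a − b)/(a + b) = 0.1223/2.122 = 0.05764, so ω = 2 arcsin(0.05764) ≈ 6.6°.

6.6°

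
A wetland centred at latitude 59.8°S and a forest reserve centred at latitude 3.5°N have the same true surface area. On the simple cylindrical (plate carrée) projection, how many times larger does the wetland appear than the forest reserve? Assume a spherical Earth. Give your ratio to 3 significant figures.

1.98

Plate carrée maps x = Rλ, y = Rφ. The meridian scale is h = 1 and the parallel scale is k = 1/cos φ = sec φ.
Areal scale at 59.8°: h·k = 1.000 × 1.988 = 1.988.
Areal scale at 3.5°: h·k = 1.000 × 1.002 = 1.002.
Ratio = 1.988/1.002 ≈ 1.98.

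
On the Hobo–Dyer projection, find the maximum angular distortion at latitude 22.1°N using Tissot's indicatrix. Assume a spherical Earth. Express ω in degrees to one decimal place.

Hobo–Dyer is a cylindrical equal-area projection with standard parallels at ±37.5°. For cylindrical equal-area with standard parallel φ₀, h = cos φ / cos φ₀ and k = cos φ₀ / cos φ, so h·k = 1.
At 22.1°: h = 1.168, k = 0.8563; principal scales a = 1.168, b = 0.8563.
sin(ω/2) = (a − b)/(a + b) = 0.3116/2.024 = 0.1539, so ω = 2 arcsin(0.1539) ≈ 17.7°.

17.7°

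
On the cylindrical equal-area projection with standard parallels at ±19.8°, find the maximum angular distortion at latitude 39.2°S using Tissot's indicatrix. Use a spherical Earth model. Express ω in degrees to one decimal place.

22.1°

A cylindrical equal-area projection with standard parallel φ₀ has meridian scale h = cos φ / cos φ₀ and parallel scale k = cos φ₀ / cos φ (so areas are preserved, h·k = 1).
At 39.2°: h = 0.8236, k = 1.214; principal scales a = 1.214, b = 0.8236.
sin(ω/2) = (a − b)/(a + b) = 0.3905/2.038 = 0.1916, so ω = 2 arcsin(0.1916) ≈ 22.1°.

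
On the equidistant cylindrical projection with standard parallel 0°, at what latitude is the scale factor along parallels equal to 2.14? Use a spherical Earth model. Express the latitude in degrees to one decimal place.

Plate carrée: h = 1, k = sec φ along parallels.
sec φ = 2.14  ⇒  cos φ = 0.4673  ⇒  φ ≈ 62.1°.

62.1°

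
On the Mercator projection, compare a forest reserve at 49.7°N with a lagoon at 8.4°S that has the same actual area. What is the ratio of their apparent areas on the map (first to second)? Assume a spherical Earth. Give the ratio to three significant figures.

2.34

On Mercator, area is exaggerated by sec²φ = 1/cos²φ.
At 49.7°: sec²(49.7°) = 1/0.6468² = 2.390.
At 8.4°: sec²(8.4°) = 1/0.9893² = 1.022.
Ratio = 2.390/1.022 = cos²(8.4°)/cos²(49.7°) ≈ 2.34.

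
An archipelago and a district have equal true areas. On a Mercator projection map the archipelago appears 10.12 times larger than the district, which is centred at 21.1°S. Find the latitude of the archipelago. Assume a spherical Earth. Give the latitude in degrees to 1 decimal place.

Mercator areal scale is sec²φ, so apparent-area ratio = sec²φ₁ / sec²φ₂ = cos²φ₂ / cos²φ₁.
cos²φ₂ / cos²φ₁ = 10.12  ⇒  cos φ₁ = cos 21.1° / √10.12 = 0.9330/3.181 = 0.2933.
φ₁ = arccos(0.2933) ≈ 72.9°.

72.9°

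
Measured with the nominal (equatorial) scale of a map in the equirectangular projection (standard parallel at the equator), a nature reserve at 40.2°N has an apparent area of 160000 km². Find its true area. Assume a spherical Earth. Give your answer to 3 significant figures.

122000 km²

For the equirectangular projection with φ₀ = 0 (plate carrée), h = 1 along meridians and k = sec φ along parallels.
Areal scale = h·k = 1 × sec φ; at 40.2°, h = 1.000, k = 1.309, so h·k = 1.309.
True area = apparent / (areal scale) = 160000 / 1.309 ≈ 122000 km².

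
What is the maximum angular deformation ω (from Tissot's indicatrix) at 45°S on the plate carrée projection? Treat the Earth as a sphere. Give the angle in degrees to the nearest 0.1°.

Plate carrée maps x = Rλ, y = Rφ. The meridian scale is h = 1 and the parallel scale is k = 1/cos φ = sec φ.
At 45°: h = 1.000, k = 1.414; principal scales a = 1.414, b = 1.000.
sin(ω/2) = (a − b)/(a + b) = 0.4142/2.414 = 0.1716, so ω = 2 arcsin(0.1716) ≈ 19.8°.

19.8°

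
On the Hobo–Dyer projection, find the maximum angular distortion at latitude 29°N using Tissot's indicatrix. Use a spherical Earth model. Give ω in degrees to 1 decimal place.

Hobo–Dyer is a cylindrical equal-area projection with standard parallels at ±37.5°. For cylindrical equal-area with standard parallel φ₀, h = cos φ / cos φ₀ and k = cos φ₀ / cos φ, so h·k = 1.
At 29°: h = 1.102, k = 0.9071; principal scales a = 1.102, b = 0.9071.
sin(ω/2) = (a − b)/(a + b) = 0.1954/2.010 = 0.09721, so ω = 2 arcsin(0.09721) ≈ 11.2°.

11.2°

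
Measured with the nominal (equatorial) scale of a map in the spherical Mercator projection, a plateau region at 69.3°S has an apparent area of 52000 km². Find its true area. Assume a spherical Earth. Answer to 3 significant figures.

6500 km²

For Mercator, h = k = sec φ (a conformal cylindrical projection has a single point scale, 1/cos φ).
Areal scale = k² = sec²φ = 1/cos²(69.3°) = 1/0.3535² = 8.004.
True area = apparent / (areal scale) = 52000 / 8.004 ≈ 6500 km².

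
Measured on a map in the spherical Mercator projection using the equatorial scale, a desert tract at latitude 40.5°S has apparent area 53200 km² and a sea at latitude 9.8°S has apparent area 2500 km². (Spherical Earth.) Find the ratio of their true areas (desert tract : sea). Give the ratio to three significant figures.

12.7

Since Mercator area scale is 1/cos²φ, the true area equals the apparent area multiplied by cos²φ.
True area of desert tract: 53200 × cos²(40.5°) = 53200 × 0.5782 = 30760 km².
True area of sea: 2500 × cos²(9.8°) = 2500 × 0.9710 = 2428 km².
Ratio = 30760 / 2428 ≈ 12.7.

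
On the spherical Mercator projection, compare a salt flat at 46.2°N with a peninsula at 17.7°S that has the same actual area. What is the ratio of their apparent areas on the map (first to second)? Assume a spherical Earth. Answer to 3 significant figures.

On Mercator, area is exaggerated by sec²φ = 1/cos²φ.
At 46.2°: sec²(46.2°) = 1/0.6921² = 2.087.
At 17.7°: sec²(17.7°) = 1/0.9527² = 1.102.
Ratio = 2.087/1.102 = cos²(17.7°)/cos²(46.2°) ≈ 1.89.

1.89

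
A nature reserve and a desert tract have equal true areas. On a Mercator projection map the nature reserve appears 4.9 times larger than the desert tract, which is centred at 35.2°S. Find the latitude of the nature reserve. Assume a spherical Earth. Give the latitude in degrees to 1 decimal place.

Mercator areal scale is sec²φ, so apparent-area ratio = sec²φ₁ / sec²φ₂ = cos²φ₂ / cos²φ₁.
cos²φ₂ / cos²φ₁ = 4.9  ⇒  cos φ₁ = cos 35.2° / √4.9 = 0.8171/2.214 = 0.3691.
φ₁ = arccos(0.3691) ≈ 68.3°.

68.3°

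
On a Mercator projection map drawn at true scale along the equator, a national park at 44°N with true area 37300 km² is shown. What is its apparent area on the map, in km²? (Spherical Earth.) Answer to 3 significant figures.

The Mercator projection is conformal; its linear scale factor is the same in every direction and equals sec φ = 1/cos φ.
Areal scale = k² = sec²φ = 1/cos²(44°) = 1/0.7193² = 1.933.
Apparent area = 37300 × 1.933 ≈ 72100 km².

72100 km²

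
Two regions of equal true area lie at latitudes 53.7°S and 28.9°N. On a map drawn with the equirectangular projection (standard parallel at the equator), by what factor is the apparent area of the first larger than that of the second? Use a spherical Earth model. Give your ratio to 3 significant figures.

1.48

Plate carrée maps x = Rλ, y = Rφ. The meridian scale is h = 1 and the parallel scale is k = 1/cos φ = sec φ.
Areal scale at 53.7°: h·k = 1.000 × 1.689 = 1.689.
Areal scale at 28.9°: h·k = 1.000 × 1.142 = 1.142.
Ratio = 1.689/1.142 ≈ 1.48.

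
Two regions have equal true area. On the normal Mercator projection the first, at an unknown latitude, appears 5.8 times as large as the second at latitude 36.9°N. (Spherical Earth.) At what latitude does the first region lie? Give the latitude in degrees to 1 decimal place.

70.6°

On Mercator, (apparent₁)/(apparent₂) = sec²φ₁ / sec²φ₂ when true areas are equal.
cos²φ₂ / cos²φ₁ = 5.8  ⇒  cos φ₁ = cos 36.9° / √5.8 = 0.7997/2.408 = 0.3321.
φ₁ = arccos(0.3321) ≈ 70.6°.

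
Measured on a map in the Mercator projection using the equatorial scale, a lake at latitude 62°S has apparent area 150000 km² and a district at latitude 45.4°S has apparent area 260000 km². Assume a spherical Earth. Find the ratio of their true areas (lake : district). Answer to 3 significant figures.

Since Mercator area scale is 1/cos²φ, the true area equals the apparent area multiplied by cos²φ.
True area of lake: 150000 × cos²(62°) = 150000 × 0.2204 = 33060 km².
True area of district: 260000 × cos²(45.4°) = 260000 × 0.4930 = 128200 km².
Ratio = 33060 / 128200 ≈ 0.258.

0.258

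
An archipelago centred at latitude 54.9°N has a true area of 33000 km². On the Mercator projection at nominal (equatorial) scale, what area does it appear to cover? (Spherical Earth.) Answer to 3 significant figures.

For Mercator, h = k = sec φ (a conformal cylindrical projection has a single point scale, 1/cos φ).
Areal scale = k² = sec²φ = 1/cos²(54.9°) = 1/0.5750² = 3.025.
Apparent area = 33000 × 3.025 ≈ 99800 km².

99800 km²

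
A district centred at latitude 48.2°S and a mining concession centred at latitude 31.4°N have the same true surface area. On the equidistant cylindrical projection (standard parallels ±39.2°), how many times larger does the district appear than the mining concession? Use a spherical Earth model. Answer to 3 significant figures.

1.28

The equidistant cylindrical projection with φ₀ = 39.2° has h = 1 (meridians true) and k = cos φ₀ / cos φ along parallels.
Areal scale at 48.2°: h·k = 1.000 × 1.163 = 1.163.
Areal scale at 31.4°: h·k = 1.000 × 0.9079 = 0.9079.
Ratio = 1.163/0.9079 ≈ 1.28.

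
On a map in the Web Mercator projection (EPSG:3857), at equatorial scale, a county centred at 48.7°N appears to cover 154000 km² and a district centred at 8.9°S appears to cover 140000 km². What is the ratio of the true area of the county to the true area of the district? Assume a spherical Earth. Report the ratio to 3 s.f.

On Mercator the areal scale is sec²φ, so true area = apparent × cos²φ.
True area of county: 154000 × cos²(48.7°) = 154000 × 0.4356 = 67080 km².
True area of district: 140000 × cos²(8.9°) = 140000 × 0.9761 = 136600 km².
Ratio = 67080 / 136600 ≈ 0.491.

0.491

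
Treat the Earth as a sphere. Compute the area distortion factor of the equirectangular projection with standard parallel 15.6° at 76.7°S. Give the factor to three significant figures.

In the equirectangular projection with standard parallel φ₀ = 15.6° (x = Rλ cos φ₀, y = Rφ), meridians are true-scale (h = 1) and the parallel scale is k = cos φ₀ / cos φ.
Areal scale = h·k = 1 × cos φ₀ / cos φ; at 76.7°, h = 1.000, k = 4.187, so h·k = 4.187.

4.19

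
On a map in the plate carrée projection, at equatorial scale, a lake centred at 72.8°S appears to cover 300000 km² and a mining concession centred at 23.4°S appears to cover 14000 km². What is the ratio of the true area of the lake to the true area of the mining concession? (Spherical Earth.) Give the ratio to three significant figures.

6.90

Plate carrée has h = 1 and k = sec φ, giving areal scale sec φ; true area = (apparent area) · cos φ.
True area of lake: 300000 × cos(72.8°) = 300000 × 0.2957 = 88710 km².
True area of mining concession: 14000 × cos(23.4°) = 14000 × 0.9178 = 12850 km².
Ratio = 88710 / 12850 ≈ 6.90.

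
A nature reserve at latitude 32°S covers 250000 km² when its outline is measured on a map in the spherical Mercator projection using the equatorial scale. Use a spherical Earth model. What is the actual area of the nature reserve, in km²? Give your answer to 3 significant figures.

Mercator is conformal, so the point scale is isotropic: h = k = sec φ = 1/cos φ.
Areal scale = k² = sec²φ = 1/cos²(32°) = 1/0.8480² = 1.390.
True area = apparent / (areal scale) = 250000 / 1.390 ≈ 180000 km².

180000 km²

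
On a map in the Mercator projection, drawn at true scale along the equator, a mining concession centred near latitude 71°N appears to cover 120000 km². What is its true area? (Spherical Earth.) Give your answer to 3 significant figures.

12700 km²

The Mercator projection is conformal; its linear scale factor is the same in every direction and equals sec φ = 1/cos φ.
Areal scale = k² = sec²φ = 1/cos²(71°) = 1/0.3256² = 9.434.
True area = apparent / (areal scale) = 120000 / 9.434 ≈ 12700 km².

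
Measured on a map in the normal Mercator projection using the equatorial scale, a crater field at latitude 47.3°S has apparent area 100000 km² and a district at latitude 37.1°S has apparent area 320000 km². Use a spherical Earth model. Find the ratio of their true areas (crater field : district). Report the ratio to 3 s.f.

0.226

Since Mercator area scale is 1/cos²φ, the true area equals the apparent area multiplied by cos²φ.
True area of crater field: 100000 × cos²(47.3°) = 100000 × 0.4599 = 45990 km².
True area of district: 320000 × cos²(37.1°) = 320000 × 0.6361 = 203600 km².
Ratio = 45990 / 203600 ≈ 0.226.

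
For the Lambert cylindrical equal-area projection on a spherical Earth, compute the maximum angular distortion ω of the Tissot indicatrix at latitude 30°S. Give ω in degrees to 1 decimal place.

16.4°

The Lambert cylindrical equal-area projection is the cylindrical equal-area projection with its standard parallel at the equator (φ₀ = 0). A cylindrical equal-area projection with standard parallel φ₀ has meridian scale h = cos φ / cos φ₀ and parallel scale k = cos φ₀ / cos φ (so areas are preserved, h·k = 1).
At 30°: h = 0.8660, k = 1.155; principal scales a = 1.155, b = 0.8660.
sin(ω/2) = (a − b)/(a + b) = 0.2887/2.021 = 0.1429, so ω = 2 arcsin(0.1429) ≈ 16.4°.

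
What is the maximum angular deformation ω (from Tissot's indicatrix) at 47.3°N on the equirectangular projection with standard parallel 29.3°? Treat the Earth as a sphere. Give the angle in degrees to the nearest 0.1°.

In the equirectangular projection with standard parallel φ₀ = 29.3° (x = Rλ cos φ₀, y = Rφ), meridians are true-scale (h = 1) and the parallel scale is k = cos φ₀ / cos φ.
At 47.3°: h = 1.000, k = 1.286; principal scales a = 1.286, b = 1.000.
sin(ω/2) = (a − b)/(a + b) = 0.2859/2.286 = 0.1251, so ω = 2 arcsin(0.1251) ≈ 14.4°.

14.4°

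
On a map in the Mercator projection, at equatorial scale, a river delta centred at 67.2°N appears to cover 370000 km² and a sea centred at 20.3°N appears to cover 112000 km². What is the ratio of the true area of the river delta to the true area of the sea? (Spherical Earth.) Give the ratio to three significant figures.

0.564

On Mercator the areal scale is sec²φ, so true area = apparent × cos²φ.
True area of river delta: 370000 × cos²(67.2°) = 370000 × 0.1502 = 55560 km².
True area of sea: 112000 × cos²(20.3°) = 112000 × 0.8796 = 98520 km².
Ratio = 55560 / 98520 ≈ 0.564.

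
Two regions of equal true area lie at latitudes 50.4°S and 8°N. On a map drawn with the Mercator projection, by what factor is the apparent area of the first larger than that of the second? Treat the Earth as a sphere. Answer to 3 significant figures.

2.41

On Mercator, area is exaggerated by sec²φ = 1/cos²φ.
At 50.4°: sec²(50.4°) = 1/0.6374² = 2.461.
At 8°: sec²(8°) = 1/0.9903² = 1.020.
Ratio = 2.461/1.020 = cos²(8°)/cos²(50.4°) ≈ 2.41.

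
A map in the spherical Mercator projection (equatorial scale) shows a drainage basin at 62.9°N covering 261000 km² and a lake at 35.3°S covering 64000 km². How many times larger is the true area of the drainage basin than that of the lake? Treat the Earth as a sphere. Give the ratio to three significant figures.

On Mercator the areal scale is sec²φ, so true area = apparent × cos²φ.
True area of drainage basin: 261000 × cos²(62.9°) = 261000 × 0.2075 = 54160 km².
True area of lake: 64000 × cos²(35.3°) = 64000 × 0.6661 = 42630 km².
Ratio = 54160 / 42630 ≈ 1.27.

1.27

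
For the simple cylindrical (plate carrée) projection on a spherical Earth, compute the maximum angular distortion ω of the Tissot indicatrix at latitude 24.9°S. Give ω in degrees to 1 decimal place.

5.6°

In the plate carrée (x = Rλ, y = Rφ), meridians are true-scale (h = 1) and parallels are stretched by k = sec φ.
At 24.9°: h = 1.000, k = 1.102; principal scales a = 1.102, b = 1.000.
sin(ω/2) = (a − b)/(a + b) = 0.1025/2.102 = 0.04874, so ω = 2 arcsin(0.04874) ≈ 5.6°.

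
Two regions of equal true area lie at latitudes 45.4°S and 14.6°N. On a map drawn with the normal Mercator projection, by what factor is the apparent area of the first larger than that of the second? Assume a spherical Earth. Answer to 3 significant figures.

1.90

On Mercator, area is exaggerated by sec²φ = 1/cos²φ.
At 45.4°: sec²(45.4°) = 1/0.7022² = 2.028.
At 14.6°: sec²(14.6°) = 1/0.9677² = 1.068.
Ratio = 2.028/1.068 = cos²(14.6°)/cos²(45.4°) ≈ 1.90.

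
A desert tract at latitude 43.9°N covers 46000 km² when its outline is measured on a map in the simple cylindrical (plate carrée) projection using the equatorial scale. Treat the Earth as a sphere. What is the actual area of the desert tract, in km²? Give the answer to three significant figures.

For the equirectangular projection with φ₀ = 0 (plate carrée), h = 1 along meridians and k = sec φ along parallels.
Areal scale = h·k = 1 × sec φ; at 43.9°, h = 1.000, k = 1.388, so h·k = 1.388.
True area = apparent / (areal scale) = 46000 / 1.388 ≈ 33100 km².

33100 km²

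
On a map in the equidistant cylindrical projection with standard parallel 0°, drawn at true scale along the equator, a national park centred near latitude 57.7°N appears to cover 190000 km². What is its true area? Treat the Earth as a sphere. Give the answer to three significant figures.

For the equirectangular projection with φ₀ = 0 (plate carrée), h = 1 along meridians and k = sec φ along parallels.
Areal scale = h·k = 1 × sec φ; at 57.7°, h = 1.000, k = 1.871, so h·k = 1.871.
True area = apparent / (areal scale) = 190000 / 1.871 ≈ 102000 km².

102000 km²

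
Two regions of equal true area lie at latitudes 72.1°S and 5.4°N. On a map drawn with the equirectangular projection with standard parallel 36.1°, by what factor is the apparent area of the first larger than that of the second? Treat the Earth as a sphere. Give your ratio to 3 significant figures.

3.24

The equidistant cylindrical projection with φ₀ = 36.1° has h = 1 (meridians true) and k = cos φ₀ / cos φ along parallels.
Areal scale at 72.1°: h·k = 1.000 × 2.629 = 2.629.
Areal scale at 5.4°: h·k = 1.000 × 0.8116 = 0.8116.
Ratio = 2.629/0.8116 ≈ 3.24.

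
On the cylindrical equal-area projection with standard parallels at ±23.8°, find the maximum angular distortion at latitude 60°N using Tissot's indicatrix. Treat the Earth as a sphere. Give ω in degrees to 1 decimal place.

For cylindrical equal-area with standard parallel φ₀, h = cos φ / cos φ₀ and k = cos φ₀ / cos φ, so h·k = 1.
At 60°: h = 0.5465, k = 1.830; principal scales a = 1.830, b = 0.5465.
sin(ω/2) = (a − b)/(a + b) = 1.283/2.376 = 0.5401, so ω = 2 arcsin(0.5401) ≈ 65.4°.

65.4°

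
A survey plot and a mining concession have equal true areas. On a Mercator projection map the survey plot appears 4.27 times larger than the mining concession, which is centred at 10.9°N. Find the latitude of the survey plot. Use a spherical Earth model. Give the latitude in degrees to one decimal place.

Mercator areal scale is sec²φ, so apparent-area ratio = sec²φ₁ / sec²φ₂ = cos²φ₂ / cos²φ₁.
cos²φ₂ / cos²φ₁ = 4.27  ⇒  cos φ₁ = cos 10.9° / √4.27 = 0.9820/2.066 = 0.4752.
φ₁ = arccos(0.4752) ≈ 61.6°.

61.6°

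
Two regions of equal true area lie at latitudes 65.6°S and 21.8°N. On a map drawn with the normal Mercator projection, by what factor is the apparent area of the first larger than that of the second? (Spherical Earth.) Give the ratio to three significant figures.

5.05

On Mercator, area is exaggerated by sec²φ = 1/cos²φ.
At 65.6°: sec²(65.6°) = 1/0.4131² = 5.860.
At 21.8°: sec²(21.8°) = 1/0.9285² = 1.160.
Ratio = 5.860/1.160 = cos²(21.8°)/cos²(65.6°) ≈ 5.05.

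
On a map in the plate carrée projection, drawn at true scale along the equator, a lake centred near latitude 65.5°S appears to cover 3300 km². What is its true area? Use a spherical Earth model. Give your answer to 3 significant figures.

1370 km²

In the plate carrée (x = Rλ, y = Rφ), meridians are true-scale (h = 1) and parallels are stretched by k = sec φ.
Areal scale = h·k = 1 × sec φ; at 65.5°, h = 1.000, k = 2.411, so h·k = 2.411.
True area = apparent / (areal scale) = 3300 / 2.411 ≈ 1370 km².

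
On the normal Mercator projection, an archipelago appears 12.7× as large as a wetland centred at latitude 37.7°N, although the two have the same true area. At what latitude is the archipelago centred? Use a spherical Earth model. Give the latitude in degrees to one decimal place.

77.2°

On Mercator, (apparent₁)/(apparent₂) = sec²φ₁ / sec²φ₂ when true areas are equal.
cos²φ₂ / cos²φ₁ = 12.7  ⇒  cos φ₁ = cos 37.7° / √12.7 = 0.7912/3.564 = 0.2220.
φ₁ = arccos(0.2220) ≈ 77.2°.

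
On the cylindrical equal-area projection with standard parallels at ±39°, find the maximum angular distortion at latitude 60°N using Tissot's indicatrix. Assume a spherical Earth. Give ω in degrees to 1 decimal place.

Cylindrical equal-area (φ₀ = 39°): h = cos φ / cos 39° along meridians, k = cos 39° / cos φ along parallels; h·k = 1.
At 60°: h = 0.6434, k = 1.554; principal scales a = 1.554, b = 0.6434.
sin(ω/2) = (a − b)/(a + b) = 0.9109/2.198 = 0.4145, so ω = 2 arcsin(0.4145) ≈ 49.0°.

49.0°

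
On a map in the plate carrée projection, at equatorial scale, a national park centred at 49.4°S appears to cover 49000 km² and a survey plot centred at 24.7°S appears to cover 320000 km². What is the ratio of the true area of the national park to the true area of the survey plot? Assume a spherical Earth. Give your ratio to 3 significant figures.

0.110

On the plate carrée, areal scale = h·k = 1 × sec φ, so true area = apparent × cos φ.
True area of national park: 49000 × cos(49.4°) = 49000 × 0.6508 = 31890 km².
True area of survey plot: 320000 × cos(24.7°) = 320000 × 0.9085 = 290700 km².
Ratio = 31890 / 290700 ≈ 0.110.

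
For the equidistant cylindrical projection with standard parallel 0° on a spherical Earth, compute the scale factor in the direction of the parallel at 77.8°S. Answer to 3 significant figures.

4.73

In the plate carrée (x = Rλ, y = Rφ), meridians are true-scale (h = 1) and parallels are stretched by k = sec φ.
k = 1/cos 77.8° = 1/0.2113 = 4.732.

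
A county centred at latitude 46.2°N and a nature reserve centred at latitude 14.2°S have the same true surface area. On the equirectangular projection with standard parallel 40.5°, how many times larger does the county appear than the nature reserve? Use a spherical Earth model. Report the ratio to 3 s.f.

1.40

In the equirectangular projection with standard parallel φ₀ = 40.5° (x = Rλ cos φ₀, y = Rφ), meridians are true-scale (h = 1) and the parallel scale is k = cos φ₀ / cos φ.
Areal scale at 46.2°: h·k = 1.000 × 1.099 = 1.099.
Areal scale at 14.2°: h·k = 1.000 × 0.7844 = 0.7844.
Ratio = 1.099/0.7844 ≈ 1.40.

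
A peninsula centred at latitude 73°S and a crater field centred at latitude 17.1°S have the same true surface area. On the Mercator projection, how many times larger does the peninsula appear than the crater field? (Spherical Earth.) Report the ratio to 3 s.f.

10.7

Mercator areal scale is sec²φ.
At 73°: sec²(73°) = 1/0.2924² = 11.70.
At 17.1°: sec²(17.1°) = 1/0.9558² = 1.095.
Ratio = 11.70/1.095 = cos²(17.1°)/cos²(73°) ≈ 10.7.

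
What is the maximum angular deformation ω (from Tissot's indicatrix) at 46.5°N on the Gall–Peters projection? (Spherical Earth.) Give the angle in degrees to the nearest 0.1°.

3.1°

Gall–Peters is a cylindrical equal-area projection with standard parallels at ±45°. For cylindrical equal-area with standard parallel φ₀, h = cos φ / cos φ₀ and k = cos φ₀ / cos φ, so h·k = 1.
At 46.5°: h = 0.9735, k = 1.027; principal scales a = 1.027, b = 0.9735.
sin(ω/2) = (a − b)/(a + b) = 0.05376/2.001 = 0.02687, so ω = 2 arcsin(0.02687) ≈ 3.1°.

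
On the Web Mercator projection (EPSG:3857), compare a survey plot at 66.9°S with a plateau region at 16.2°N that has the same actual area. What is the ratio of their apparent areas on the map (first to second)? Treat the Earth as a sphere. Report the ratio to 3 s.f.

5.99

Mercator is conformal with k = sec φ, so areal scale = k² = sec²φ.
At 66.9°: sec²(66.9°) = 1/0.3923² = 6.497.
At 16.2°: sec²(16.2°) = 1/0.9603² = 1.084.
Ratio = 6.497/1.084 = cos²(16.2°)/cos²(66.9°) ≈ 5.99.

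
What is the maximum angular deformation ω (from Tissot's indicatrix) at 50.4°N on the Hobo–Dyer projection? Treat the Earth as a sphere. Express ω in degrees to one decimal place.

24.9°

Hobo–Dyer is a cylindrical equal-area projection with standard parallels at ±37.5°. Cylindrical equal-area (φ₀ = 37.5°): h = cos φ / cos 37.5° along meridians, k = cos 37.5° / cos φ along parallels; h·k = 1.
At 50.4°: h = 0.8035, k = 1.245; principal scales a = 1.245, b = 0.8035.
sin(ω/2) = (a − b)/(a + b) = 0.4412/2.048 = 0.2154, so ω = 2 arcsin(0.2154) ≈ 24.9°.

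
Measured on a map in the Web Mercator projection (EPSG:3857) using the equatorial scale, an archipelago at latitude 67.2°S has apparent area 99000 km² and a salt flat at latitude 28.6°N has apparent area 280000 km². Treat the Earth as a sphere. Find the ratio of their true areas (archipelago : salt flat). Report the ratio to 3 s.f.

On Mercator the areal scale is sec²φ, so true area = apparent × cos²φ.
True area of archipelago: 99000 × cos²(67.2°) = 99000 × 0.1502 = 14870 km².
True area of salt flat: 280000 × cos²(28.6°) = 280000 × 0.7709 = 215800 km².
Ratio = 14870 / 215800 ≈ 0.0689.

0.0689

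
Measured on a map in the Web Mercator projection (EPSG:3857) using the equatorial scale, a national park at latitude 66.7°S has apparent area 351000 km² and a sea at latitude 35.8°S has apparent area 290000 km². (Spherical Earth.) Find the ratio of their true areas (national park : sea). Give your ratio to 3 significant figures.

Since Mercator area scale is 1/cos²φ, the true area equals the apparent area multiplied by cos²φ.
True area of national park: 351000 × cos²(66.7°) = 351000 × 0.1565 = 54920 km².
True area of sea: 290000 × cos²(35.8°) = 290000 × 0.6578 = 190800 km².
Ratio = 54920 / 190800 ≈ 0.288.

0.288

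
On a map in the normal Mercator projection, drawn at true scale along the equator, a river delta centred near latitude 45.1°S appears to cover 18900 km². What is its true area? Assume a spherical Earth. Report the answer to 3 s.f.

9420 km²

Mercator is conformal, so the point scale is isotropic: h = k = sec φ = 1/cos φ.
Areal scale = k² = sec²φ = 1/cos²(45.1°) = 1/0.7059² = 2.007.
True area = apparent / (areal scale) = 18900 / 2.007 ≈ 9420 km².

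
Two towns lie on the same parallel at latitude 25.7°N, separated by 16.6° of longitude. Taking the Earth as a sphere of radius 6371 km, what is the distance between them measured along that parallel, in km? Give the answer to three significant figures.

1660 km

Arc length along a parallel = R cos φ · Δλ (with Δλ in radians).
= 6371 × cos 25.7° × (16.6° × π/180) = 6371 × 0.9011 × 0.2897 ≈ 1660 km.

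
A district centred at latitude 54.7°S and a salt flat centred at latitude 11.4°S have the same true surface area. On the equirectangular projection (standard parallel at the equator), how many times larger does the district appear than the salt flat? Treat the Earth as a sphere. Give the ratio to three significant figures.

Plate carrée maps x = Rλ, y = Rφ. The meridian scale is h = 1 and the parallel scale is k = 1/cos φ = sec φ.
Areal scale at 54.7°: h·k = 1.000 × 1.731 = 1.731.
Areal scale at 11.4°: h·k = 1.000 × 1.020 = 1.020.
Ratio = 1.731/1.020 ≈ 1.70.

1.70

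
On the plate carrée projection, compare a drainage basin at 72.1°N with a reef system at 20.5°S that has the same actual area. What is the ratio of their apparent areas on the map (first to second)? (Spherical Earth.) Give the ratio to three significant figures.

Plate carrée maps x = Rλ, y = Rφ. The meridian scale is h = 1 and the parallel scale is k = 1/cos φ = sec φ.
Areal scale at 72.1°: h·k = 1.000 × 3.254 = 3.254.
Areal scale at 20.5°: h·k = 1.000 × 1.068 = 1.068.
Ratio = 3.254/1.068 ≈ 3.05.

3.05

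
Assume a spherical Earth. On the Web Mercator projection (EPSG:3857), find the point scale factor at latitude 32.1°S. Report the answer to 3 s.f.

1.18

The Mercator projection is conformal; its linear scale factor is the same in every direction and equals sec φ = 1/cos φ.
k = 1/cos 32.1° = 1/0.8471 = 1.180.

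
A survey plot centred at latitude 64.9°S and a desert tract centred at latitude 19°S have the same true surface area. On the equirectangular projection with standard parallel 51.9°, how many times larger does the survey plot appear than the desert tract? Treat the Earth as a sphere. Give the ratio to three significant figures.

2.23

With standard parallel φ₀ = 51.9°, the equirectangular projection gives x = Rλ cos φ₀, y = Rφ, so h = 1 and k = cos 51.9° / cos φ.
Areal scale at 64.9°: h·k = 1.000 × 1.455 = 1.455.
Areal scale at 19°: h·k = 1.000 × 0.6526 = 0.6526.
Ratio = 1.455/0.6526 ≈ 2.23.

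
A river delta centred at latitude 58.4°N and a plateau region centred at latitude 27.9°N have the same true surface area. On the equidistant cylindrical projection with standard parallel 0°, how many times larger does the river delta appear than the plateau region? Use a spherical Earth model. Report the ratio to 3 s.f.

1.69

In the plate carrée (x = Rλ, y = Rφ), meridians are true-scale (h = 1) and parallels are stretched by k = sec φ.
Areal scale at 58.4°: h·k = 1.000 × 1.908 = 1.908.
Areal scale at 27.9°: h·k = 1.000 × 1.132 = 1.132.
Ratio = 1.908/1.132 ≈ 1.69.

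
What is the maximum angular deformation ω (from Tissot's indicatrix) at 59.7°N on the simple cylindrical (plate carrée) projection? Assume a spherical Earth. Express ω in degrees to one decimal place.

In the plate carrée (x = Rλ, y = Rφ), meridians are true-scale (h = 1) and parallels are stretched by k = sec φ.
At 59.7°: h = 1.000, k = 1.982; principal scales a = 1.982, b = 1.000.
sin(ω/2) = (a − b)/(a + b) = 0.9821/2.982 = 0.3293, so ω = 2 arcsin(0.3293) ≈ 38.5°.

38.5°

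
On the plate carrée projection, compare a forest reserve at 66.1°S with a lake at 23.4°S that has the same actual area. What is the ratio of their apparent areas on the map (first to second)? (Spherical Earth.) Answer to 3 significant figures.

For the equirectangular projection with φ₀ = 0 (plate carrée), h = 1 along meridians and k = sec φ along parallels.
Areal scale at 66.1°: h·k = 1.000 × 2.468 = 2.468.
Areal scale at 23.4°: h·k = 1.000 × 1.090 = 1.090.
Ratio = 2.468/1.090 ≈ 2.27.

2.27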